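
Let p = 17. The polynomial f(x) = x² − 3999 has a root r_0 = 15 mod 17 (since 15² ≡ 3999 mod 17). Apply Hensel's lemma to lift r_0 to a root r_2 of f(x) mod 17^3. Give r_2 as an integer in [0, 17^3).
r_2 = 3262 (mod 4913)

Hensel's recurrence: r_{i+1} = r_i − f(r_i)·(f′(r_i))^{-1} mod 17^{i+2}, with f′(x) = 2x. Iterate:
  r_0 = 15 (mod 17)
  r_1 = 83 (mod 289)
  r_2 = 3262 (mod 4913)
Final: r_2 = 3262, and one checks f(r_2) ≡ 0 mod 17^3.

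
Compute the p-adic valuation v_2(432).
v_2(432) = 4

v_2(n) is the largest exponent k such that 2^k divides n. Factor out: 432 = 2^4 · 27. (Sign doesn't affect v_p.) So v_2(432) = 4.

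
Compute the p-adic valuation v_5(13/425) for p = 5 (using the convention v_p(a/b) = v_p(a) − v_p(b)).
v_5(13/425) = -2

Factor powers of 5 from the numerator and denominator of the reduced fraction: 13 = 5^0 · 13 and 425 = 5^2 · 17. Apply v_p(a/b) = v_p(a) − v_p(b): v_5(13/425) = 0 − 2 = -2.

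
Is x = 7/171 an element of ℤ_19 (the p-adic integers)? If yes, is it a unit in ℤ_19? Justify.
x ∉ ℤ_19 (v_19(x) = -1 < 0)

ℤ_19 = {x ∈ ℚ_19 : v_19(x) ≥ 0} and ℤ_19^× = {x ∈ ℤ_19 : v_19(x) = 0}. Here v_19(7/171) = v_19(num) − v_19(den) = -1; compare against these criteria.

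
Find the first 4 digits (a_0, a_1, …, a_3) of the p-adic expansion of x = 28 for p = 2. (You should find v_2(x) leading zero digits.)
(a_0, …, a_3) = (0, 0, 1, 1)

v_2(28) = 2, so a_0 = ... = a_1 = 0. Factor out: x = 2^2 · u with u = 7 a unit in ℤ_2. Expand u iteratively via a_{v+i} = u_i mod 2, u_{i+1} = (u_i − a_{v+i})/2:
  u_0 = 7;  a_2 = 1;  u_1 = (u_0 − 1)/2 = 3
  u_1 = 3;  a_3 = 1;  u_2 = (u_1 − 1)/2 = 1
Digits: (0, 0, 1, 1).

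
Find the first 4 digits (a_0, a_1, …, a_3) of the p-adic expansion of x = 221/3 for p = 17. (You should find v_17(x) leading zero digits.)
(a_0, …, a_3) = (0, 10, 11, 5)

v_17(221/3) = 1, so a_0 = ... = a_0 = 0. Factor out: x = 17^1 · u with u = 13/3 a unit in ℤ_17. Expand u iteratively via a_{v+i} = u_i mod 17, u_{i+1} = (u_i − a_{v+i})/17:
  u_0 = 13/3;  a_1 = 10;  u_1 = (u_0 − 10)/17 = -1/3
  u_1 = -1/3;  a_2 = 11;  u_2 = (u_1 − 11)/17 = -2/3
  u_2 = -2/3;  a_3 = 5;  u_3 = (u_2 − 5)/17 = -1/3
Digits: (0, 10, 11, 5).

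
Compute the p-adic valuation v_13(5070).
v_13(5070) = 2

v_13(n) is the largest exponent k such that 13^k divides n. Factor out: 5070 = 13^2 · 30. (Sign doesn't affect v_p.) So v_13(5070) = 2.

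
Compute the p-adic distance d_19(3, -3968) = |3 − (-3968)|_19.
d_19(3, -3968) = 1/361

Step 1 — x − y = 3 − (-3968) = 3971. Step 2 — v_19(3971) = 2 (factor: 3971 = (19^2 · 11); the sign does not affect v_p). Step 3 — |x − y|_19 = 19^{-2} = 1/361.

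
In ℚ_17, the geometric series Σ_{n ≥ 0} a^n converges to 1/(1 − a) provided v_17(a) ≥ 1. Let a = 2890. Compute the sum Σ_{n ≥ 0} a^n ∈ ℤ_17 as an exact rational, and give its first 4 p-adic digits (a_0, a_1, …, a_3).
Σ a^n = 1/(1 − a) = -1/2889;  first 4 digits = (1, 0, 10, 0)

v_17(a) = 2 ≥ 1, so the series converges in ℤ_17 to 1/(1 − a) = 1/(1 − 2890) = -1/2889. Expand this rational in ℤ_17: compute digits iteratively via d_i = x_i mod 17, x_{i+1} = (x_i − d_i)/17. The first 4 digits are (1, 0, 10, 0).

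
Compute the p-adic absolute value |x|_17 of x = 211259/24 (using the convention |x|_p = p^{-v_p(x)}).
|211259/24|_17 = 1/4913

Step 1 — compute v_17(x) by factoring powers of 17 out of the numerator and denominator: v_17(211259/24) = 3. Step 2 — apply |x|_p = p^{-v_p(x)} = 17^{-3} = 1/4913.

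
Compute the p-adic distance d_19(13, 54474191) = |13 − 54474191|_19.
d_19(13, 54474191) = 1/2476099

Step 1 — x − y = 13 − 54474191 = -54474178. Step 2 — v_19(-54474178) = 5 (factor: -54474178 = −(19^5 · 22); the sign does not affect v_p). Step 3 — |x − y|_19 = 19^{-5} = 1/2476099.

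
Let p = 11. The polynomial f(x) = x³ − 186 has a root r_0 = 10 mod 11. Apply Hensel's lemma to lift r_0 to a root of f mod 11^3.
r_2 = 989 (mod 1331)

Hensel: r_{i+1} = r_i − f(r_i)/f′(r_i) mod 11^{i+2}, where f′(x) = 3x². Iterate:
  r_0 = 10 (mod 11)
  r_1 = 21 (mod 121)
  r_2 = 989 (mod 1331)
Final: r = 989 with f(r) ≡ 0 mod 11^3.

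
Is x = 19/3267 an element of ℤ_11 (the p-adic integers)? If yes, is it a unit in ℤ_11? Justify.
x ∉ ℤ_11 (v_11(x) = -2 < 0)

ℤ_11 = {x ∈ ℚ_11 : v_11(x) ≥ 0} and ℤ_11^× = {x ∈ ℤ_11 : v_11(x) = 0}. Here v_11(19/3267) = v_11(num) − v_11(den) = -2; compare against these criteria.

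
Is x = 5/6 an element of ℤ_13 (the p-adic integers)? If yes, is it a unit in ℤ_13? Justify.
x ∈ ℤ_13^× (unit); v_13(x) = 0

ℤ_13 = {x ∈ ℚ_13 : v_13(x) ≥ 0} and ℤ_13^× = {x ∈ ℤ_13 : v_13(x) = 0}. Here v_13(5/6) = v_13(num) − v_13(den) = 0; compare against these criteria.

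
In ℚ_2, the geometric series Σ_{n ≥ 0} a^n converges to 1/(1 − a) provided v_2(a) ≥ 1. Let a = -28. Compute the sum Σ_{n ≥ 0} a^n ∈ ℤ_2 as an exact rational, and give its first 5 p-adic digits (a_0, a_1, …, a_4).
Σ a^n = 1/(1 − a) = 1/29;  first 5 digits = (1, 0, 1, 0, 1)

v_2(a) = 2 ≥ 1, so the series converges in ℤ_2 to 1/(1 − a) = 1/(1 − (-28)) = 1/29. Expand this rational in ℤ_2: compute digits iteratively via d_i = x_i mod 2, x_{i+1} = (x_i − d_i)/2. The first 5 digits are (1, 0, 1, 0, 1).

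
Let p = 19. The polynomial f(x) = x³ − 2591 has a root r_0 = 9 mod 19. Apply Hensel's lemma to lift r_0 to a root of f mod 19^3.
r_2 = 5500 (mod 6859)

Hensel: r_{i+1} = r_i − f(r_i)/f′(r_i) mod 19^{i+2}, where f′(x) = 3x². Iterate:
  r_0 = 9 (mod 19)
  r_1 = 85 (mod 361)
  r_2 = 5500 (mod 6859)
Final: r = 5500 with f(r) ≡ 0 mod 19^3.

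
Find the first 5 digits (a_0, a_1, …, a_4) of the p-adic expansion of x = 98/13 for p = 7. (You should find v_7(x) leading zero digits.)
(a_0, …, a_4) = (0, 0, 5, 2, 5)

v_7(98/13) = 2, so a_0 = ... = a_1 = 0. Factor out: x = 7^2 · u with u = 2/13 a unit in ℤ_7. Expand u iteratively via a_{v+i} = u_i mod 7, u_{i+1} = (u_i − a_{v+i})/7:
  u_0 = 2/13;  a_2 = 5;  u_1 = (u_0 − 5)/7 = -9/13
  u_1 = -9/13;  a_3 = 2;  u_2 = (u_1 − 2)/7 = -5/13
  u_2 = -5/13;  a_4 = 5;  u_3 = (u_2 − 5)/7 = -10/13
Digits: (0, 0, 5, 2, 5).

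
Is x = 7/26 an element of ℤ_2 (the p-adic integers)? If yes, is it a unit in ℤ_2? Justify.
x ∉ ℤ_2 (v_2(x) = -1 < 0)

ℤ_2 = {x ∈ ℚ_2 : v_2(x) ≥ 0} and ℤ_2^× = {x ∈ ℤ_2 : v_2(x) = 0}. Here v_2(7/26) = v_2(num) − v_2(den) = -1; compare against these criteria.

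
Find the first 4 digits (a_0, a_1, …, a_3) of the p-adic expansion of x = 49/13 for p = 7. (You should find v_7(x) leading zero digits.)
(a_0, …, a_3) = (0, 0, 6, 4)

v_7(49/13) = 2, so a_0 = ... = a_1 = 0. Factor out: x = 7^2 · u with u = 1/13 a unit in ℤ_7. Expand u iteratively via a_{v+i} = u_i mod 7, u_{i+1} = (u_i − a_{v+i})/7:
  u_0 = 1/13;  a_2 = 6;  u_1 = (u_0 − 6)/7 = -11/13
  u_1 = -11/13;  a_3 = 4;  u_2 = (u_1 − 4)/7 = -9/13
Digits: (0, 0, 6, 4).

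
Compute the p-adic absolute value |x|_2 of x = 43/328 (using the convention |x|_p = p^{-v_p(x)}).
|43/328|_2 = 8

Step 1 — compute v_2(x) by factoring powers of 2 out of the numerator and denominator: v_2(43/328) = -3. Step 2 — apply |x|_p = p^{-v_p(x)} = 2^{3} = 8.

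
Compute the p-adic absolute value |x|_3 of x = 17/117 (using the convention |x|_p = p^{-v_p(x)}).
|17/117|_3 = 9

Step 1 — compute v_3(x) by factoring powers of 3 out of the numerator and denominator: v_3(17/117) = -2. Step 2 — apply |x|_p = p^{-v_p(x)} = 3^{2} = 9.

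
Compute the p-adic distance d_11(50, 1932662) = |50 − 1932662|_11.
d_11(50, 1932662) = 1/161051

Step 1 — x − y = 50 − 1932662 = -1932612. Step 2 — v_11(-1932612) = 5 (factor: -1932612 = −(11^5 · 12); the sign does not affect v_p). Step 3 — |x − y|_11 = 11^{-5} = 1/161051.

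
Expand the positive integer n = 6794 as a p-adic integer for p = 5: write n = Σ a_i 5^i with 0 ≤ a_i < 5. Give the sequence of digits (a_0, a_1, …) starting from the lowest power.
(a_0, a_1, …) = (4, 3, 1, 4, 0, 2)

Repeated division by 5 gives the digits low-to-high: 6794 = 4 + 3·5^1 + 1·5^2 + 4·5^3 + 2·5^5. Digit sequence: (4, 3, 1, 4, 0, 2).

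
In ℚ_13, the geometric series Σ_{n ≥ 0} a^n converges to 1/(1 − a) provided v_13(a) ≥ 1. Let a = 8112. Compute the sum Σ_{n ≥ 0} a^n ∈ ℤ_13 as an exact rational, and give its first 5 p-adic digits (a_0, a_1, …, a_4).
Σ a^n = 1/(1 − a) = -1/8111;  first 5 digits = (1, 0, 9, 3, 3)

v_13(a) = 2 ≥ 1, so the series converges in ℤ_13 to 1/(1 − a) = 1/(1 − 8112) = -1/8111. Expand this rational in ℤ_13: compute digits iteratively via d_i = x_i mod 13, x_{i+1} = (x_i − d_i)/13. The first 5 digits are (1, 0, 9, 3, 3).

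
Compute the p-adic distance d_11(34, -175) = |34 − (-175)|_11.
d_11(34, -175) = 1/11

Step 1 — x − y = 34 − (-175) = 209. Step 2 — v_11(209) = 1 (factor: 209 = (11^1 · 19); the sign does not affect v_p). Step 3 — |x − y|_11 = 11^{-1} = 1/11.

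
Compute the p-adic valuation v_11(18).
v_11(18) = 0

v_11(n) is the largest exponent k such that 11^k divides n. Factor out: 18 = 11^0 · 18. (Sign doesn't affect v_p.) So v_11(18) = 0.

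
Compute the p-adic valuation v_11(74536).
v_11(74536) = 3

v_11(n) is the largest exponent k such that 11^k divides n. Factor out: 74536 = 11^3 · 56. (Sign doesn't affect v_p.) So v_11(74536) = 3.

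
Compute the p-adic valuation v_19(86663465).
v_19(86663465) = 5

v_19(n) is the largest exponent k such that 19^k divides n. Factor out: 86663465 = 19^5 · 35. (Sign doesn't affect v_p.) So v_19(86663465) = 5.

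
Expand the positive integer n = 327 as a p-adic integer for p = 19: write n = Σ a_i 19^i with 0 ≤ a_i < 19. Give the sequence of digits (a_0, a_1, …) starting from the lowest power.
(a_0, a_1, …) = (4, 17)

Repeated division by 19 gives the digits low-to-high: 327 = 4 + 17·19^1. Digit sequence: (4, 17).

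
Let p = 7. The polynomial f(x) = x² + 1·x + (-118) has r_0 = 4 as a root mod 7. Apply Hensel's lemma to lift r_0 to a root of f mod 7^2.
r_1 = 4 (mod 49)

Hensel: r_{i+1} = r_i − f(r_i)·(f′(r_i))^{-1} mod 7^{i+2}, f′(x) = 2x + 1. Iterate:
  r_0 = 4 (mod 7)
  r_1 = 4 (mod 49)
Final: r = 4 satisfies f(r) ≡ 0 mod 7^2.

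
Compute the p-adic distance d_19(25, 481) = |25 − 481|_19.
d_19(25, 481) = 1/19

Step 1 — x − y = 25 − 481 = -456. Step 2 — v_19(-456) = 1 (factor: -456 = −(19^1 · 24); the sign does not affect v_p). Step 3 — |x − y|_19 = 19^{-1} = 1/19.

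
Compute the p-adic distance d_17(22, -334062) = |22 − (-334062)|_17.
d_17(22, -334062) = 1/83521

Step 1 — x − y = 22 − (-334062) = 334084. Step 2 — v_17(334084) = 4 (factor: 334084 = (17^4 · 4); the sign does not affect v_p). Step 3 — |x − y|_17 = 17^{-4} = 1/83521.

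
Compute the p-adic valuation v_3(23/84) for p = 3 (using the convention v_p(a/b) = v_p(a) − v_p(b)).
v_3(23/84) = -1

Factor powers of 3 from the numerator and denominator of the reduced fraction: 23 = 3^0 · 23 and 84 = 3^1 · 28. Apply v_p(a/b) = v_p(a) − v_p(b): v_3(23/84) = 0 − 1 = -1.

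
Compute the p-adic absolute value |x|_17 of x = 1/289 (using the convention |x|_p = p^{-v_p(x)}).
|1/289|_17 = 289

Step 1 — compute v_17(x) by factoring powers of 17 out of the numerator and denominator: v_17(1/289) = -2. Step 2 — apply |x|_p = p^{-v_p(x)} = 17^{2} = 289.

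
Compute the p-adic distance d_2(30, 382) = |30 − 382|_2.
d_2(30, 382) = 1/32

Step 1 — x − y = 30 − 382 = -352. Step 2 — v_2(-352) = 5 (factor: -352 = −(2^5 · 11); the sign does not affect v_p). Step 3 — |x − y|_2 = 2^{-5} = 1/32.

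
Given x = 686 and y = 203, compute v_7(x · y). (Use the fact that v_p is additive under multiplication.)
v_7(139258) = 4

v_p(x) = 3 (factor: 686 = 7^3 · 2); v_p(y) = 1 (factor: 203 = 7^1 · 29). Additivity: v_p(xy) = v_p(x) + v_p(y) = 3 + 1 = 4. (Direct check: xy = 139258 = 7^4 · (58).)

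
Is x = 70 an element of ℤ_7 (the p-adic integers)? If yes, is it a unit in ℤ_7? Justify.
x ∈ ℤ_7 but not a unit; v_7(x) = 1 > 0

ℤ_7 = {x ∈ ℚ_7 : v_7(x) ≥ 0} and ℤ_7^× = {x ∈ ℤ_7 : v_7(x) = 0}. Here v_7(70) = v_7(num) − v_7(den) = 1; compare against these criteria.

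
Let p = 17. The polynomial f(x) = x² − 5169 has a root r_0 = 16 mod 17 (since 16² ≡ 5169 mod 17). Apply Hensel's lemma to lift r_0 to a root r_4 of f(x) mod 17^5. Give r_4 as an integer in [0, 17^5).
r_4 = 1375656 (mod 1419857)

Hensel's recurrence: r_{i+1} = r_i − f(r_i)·(f′(r_i))^{-1} mod 17^{i+2}, with f′(x) = 2x. Iterate:
  r_0 = 16 (mod 17)
  r_1 = 16 (mod 289)
  r_2 = 16 (mod 4913)
  r_3 = 39320 (mod 83521)
  r_4 = 1375656 (mod 1419857)
Final: r_4 = 1375656, and one checks f(r_4) ≡ 0 mod 17^5.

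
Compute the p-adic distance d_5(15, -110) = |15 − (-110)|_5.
d_5(15, -110) = 1/125

Step 1 — x − y = 15 − (-110) = 125. Step 2 — v_5(125) = 3 (factor: 125 = (5^3 · 1); the sign does not affect v_p). Step 3 — |x − y|_5 = 5^{-3} = 1/125.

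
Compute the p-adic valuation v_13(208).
v_13(208) = 1

v_13(n) is the largest exponent k such that 13^k divides n. Factor out: 208 = 13^1 · 16. (Sign doesn't affect v_p.) So v_13(208) = 1.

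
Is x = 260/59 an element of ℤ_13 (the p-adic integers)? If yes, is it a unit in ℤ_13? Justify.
x ∈ ℤ_13 but not a unit; v_13(x) = 1 > 0

ℤ_13 = {x ∈ ℚ_13 : v_13(x) ≥ 0} and ℤ_13^× = {x ∈ ℤ_13 : v_13(x) = 0}. Here v_13(260/59) = v_13(num) − v_13(den) = 1; compare against these criteria.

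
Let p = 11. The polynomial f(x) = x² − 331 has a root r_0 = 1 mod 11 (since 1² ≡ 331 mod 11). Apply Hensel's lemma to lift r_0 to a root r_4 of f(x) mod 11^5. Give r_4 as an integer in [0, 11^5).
r_4 = 51107 (mod 161051)

Hensel's recurrence: r_{i+1} = r_i − f(r_i)·(f′(r_i))^{-1} mod 11^{i+2}, with f′(x) = 2x. Iterate:
  r_0 = 1 (mod 11)
  r_1 = 45 (mod 121)
  r_2 = 529 (mod 1331)
  r_3 = 7184 (mod 14641)
  r_4 = 51107 (mod 161051)
Final: r_4 = 51107, and one checks f(r_4) ≡ 0 mod 11^5.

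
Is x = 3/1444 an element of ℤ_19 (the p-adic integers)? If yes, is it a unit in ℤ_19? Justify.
x ∉ ℤ_19 (v_19(x) = -2 < 0)

ℤ_19 = {x ∈ ℚ_19 : v_19(x) ≥ 0} and ℤ_19^× = {x ∈ ℤ_19 : v_19(x) = 0}. Here v_19(3/1444) = v_19(num) − v_19(den) = -2; compare against these criteria.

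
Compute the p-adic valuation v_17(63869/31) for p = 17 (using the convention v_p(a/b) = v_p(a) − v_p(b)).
v_17(63869/31) = 3

Factor powers of 17 from the numerator and denominator of the reduced fraction: 63869 = 17^3 · 13 and 31 = 17^0 · 31. Apply v_p(a/b) = v_p(a) − v_p(b): v_17(63869/31) = 3 − 0 = 3.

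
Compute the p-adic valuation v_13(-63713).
v_13(-63713) = 3

v_13(n) is the largest exponent k such that 13^k divides n. Factor out: -63713 = -13^3 · 29. (Sign doesn't affect v_p.) So v_13(-63713) = 3.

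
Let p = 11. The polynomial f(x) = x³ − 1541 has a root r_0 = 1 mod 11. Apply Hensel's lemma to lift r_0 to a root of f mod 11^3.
r_2 = 837 (mod 1331)

Hensel: r_{i+1} = r_i − f(r_i)/f′(r_i) mod 11^{i+2}, where f′(x) = 3x². Iterate:
  r_0 = 1 (mod 11)
  r_1 = 111 (mod 121)
  r_2 = 837 (mod 1331)
Final: r = 837 with f(r) ≡ 0 mod 11^3.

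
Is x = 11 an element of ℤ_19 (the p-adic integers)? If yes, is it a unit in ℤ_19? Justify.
x ∈ ℤ_19^× (unit); v_19(x) = 0

ℤ_19 = {x ∈ ℚ_19 : v_19(x) ≥ 0} and ℤ_19^× = {x ∈ ℤ_19 : v_19(x) = 0}. Here v_19(11) = v_19(num) − v_19(den) = 0; compare against these criteria.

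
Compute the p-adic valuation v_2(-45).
v_2(-45) = 0

v_2(n) is the largest exponent k such that 2^k divides n. Factor out: -45 = -2^0 · 45. (Sign doesn't affect v_p.) So v_2(-45) = 0.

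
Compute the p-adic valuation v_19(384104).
v_19(384104) = 3

v_19(n) is the largest exponent k such that 19^k divides n. Factor out: 384104 = 19^3 · 56. (Sign doesn't affect v_p.) So v_19(384104) = 3.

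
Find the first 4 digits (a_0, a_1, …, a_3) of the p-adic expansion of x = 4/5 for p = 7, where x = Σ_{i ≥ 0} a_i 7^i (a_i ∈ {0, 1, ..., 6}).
(a_0, …, a_3) = (5, 5, 2, 1)

v_7(4/5) = 0 (numerator and denominator both coprime to 7), so x ∈ ℤ_7^×. Compute digits iteratively via a_i = x_i mod 7, x_{i+1} = (x_i − a_i)/7, with x_0 = x:
  x_0 = 4/5;  a_0 = 5;  x_1 = (x_0 − 5)/7 = -3/5
  x_1 = -3/5;  a_1 = 5;  x_2 = (x_1 − 5)/7 = -4/5
  x_2 = -4/5;  a_2 = 2;  x_3 = (x_2 − 2)/7 = -2/5
  x_3 = -2/5;  a_3 = 1;  x_4 = (x_3 − 1)/7 = -1/5
Digits: (5, 5, 2, 1).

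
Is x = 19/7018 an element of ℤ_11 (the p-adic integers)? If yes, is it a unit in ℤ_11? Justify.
x ∉ ℤ_11 (v_11(x) = -2 < 0)

ℤ_11 = {x ∈ ℚ_11 : v_11(x) ≥ 0} and ℤ_11^× = {x ∈ ℤ_11 : v_11(x) = 0}. Here v_11(19/7018) = v_11(num) − v_11(den) = -2; compare against these criteria.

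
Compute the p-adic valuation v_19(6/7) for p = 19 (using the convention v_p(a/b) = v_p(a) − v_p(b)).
v_19(6/7) = 0

Factor powers of 19 from the numerator and denominator of the reduced fraction: 6 = 19^0 · 6 and 7 = 19^0 · 7. Apply v_p(a/b) = v_p(a) − v_p(b): v_19(6/7) = 0 − 0 = 0.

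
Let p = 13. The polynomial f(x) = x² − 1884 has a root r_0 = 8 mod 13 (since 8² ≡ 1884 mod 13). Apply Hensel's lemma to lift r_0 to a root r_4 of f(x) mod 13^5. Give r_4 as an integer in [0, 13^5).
r_4 = 368246 (mod 371293)

Hensel's recurrence: r_{i+1} = r_i − f(r_i)·(f′(r_i))^{-1} mod 13^{i+2}, with f′(x) = 2x. Iterate:
  r_0 = 8 (mod 13)
  r_1 = 164 (mod 169)
  r_2 = 1347 (mod 2197)
  r_3 = 25514 (mod 28561)
  r_4 = 368246 (mod 371293)
Final: r_4 = 368246, and one checks f(r_4) ≡ 0 mod 13^5.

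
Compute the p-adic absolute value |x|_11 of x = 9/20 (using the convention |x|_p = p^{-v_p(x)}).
|9/20|_11 = 1

Step 1 — compute v_11(x) by factoring powers of 11 out of the numerator and denominator: v_11(9/20) = 0. Step 2 — apply |x|_p = p^{-v_p(x)} = 11^{0} = 1.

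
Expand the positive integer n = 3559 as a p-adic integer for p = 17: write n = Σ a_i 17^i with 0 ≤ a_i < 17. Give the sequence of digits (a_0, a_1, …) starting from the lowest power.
(a_0, a_1, …) = (6, 5, 12)

Repeated division by 17 gives the digits low-to-high: 3559 = 6 + 5·17^1 + 12·17^2. Digit sequence: (6, 5, 12).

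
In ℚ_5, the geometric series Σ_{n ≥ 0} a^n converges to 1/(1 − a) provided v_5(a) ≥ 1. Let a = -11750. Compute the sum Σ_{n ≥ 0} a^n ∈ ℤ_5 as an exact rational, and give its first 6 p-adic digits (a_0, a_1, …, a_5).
Σ a^n = 1/(1 − a) = 1/11751;  first 6 digits = (1, 0, 0, 1, 1, 1)

v_5(a) = 3 ≥ 1, so the series converges in ℤ_5 to 1/(1 − a) = 1/(1 − (-11750)) = 1/11751. Expand this rational in ℤ_5: compute digits iteratively via d_i = x_i mod 5, x_{i+1} = (x_i − d_i)/5. The first 6 digits are (1, 0, 0, 1, 1, 1).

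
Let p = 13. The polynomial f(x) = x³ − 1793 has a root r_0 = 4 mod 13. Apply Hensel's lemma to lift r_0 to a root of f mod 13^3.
r_2 = 966 (mod 2197)

Hensel: r_{i+1} = r_i − f(r_i)/f′(r_i) mod 13^{i+2}, where f′(x) = 3x². Iterate:
  r_0 = 4 (mod 13)
  r_1 = 121 (mod 169)
  r_2 = 966 (mod 2197)
Final: r = 966 with f(r) ≡ 0 mod 13^3.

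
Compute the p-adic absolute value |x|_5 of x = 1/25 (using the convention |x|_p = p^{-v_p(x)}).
|1/25|_5 = 25

Step 1 — compute v_5(x) by factoring powers of 5 out of the numerator and denominator: v_5(1/25) = -2. Step 2 — apply |x|_p = p^{-v_p(x)} = 5^{2} = 25.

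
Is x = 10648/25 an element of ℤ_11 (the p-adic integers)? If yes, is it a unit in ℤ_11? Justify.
x ∈ ℤ_11 but not a unit; v_11(x) = 3 > 0

ℤ_11 = {x ∈ ℚ_11 : v_11(x) ≥ 0} and ℤ_11^× = {x ∈ ℤ_11 : v_11(x) = 0}. Here v_11(10648/25) = v_11(num) − v_11(den) = 3; compare against these criteria.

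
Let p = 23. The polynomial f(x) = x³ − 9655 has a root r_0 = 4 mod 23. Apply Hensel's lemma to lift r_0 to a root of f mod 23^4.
r_3 = 51616 (mod 279841)

Hensel: r_{i+1} = r_i − f(r_i)/f′(r_i) mod 23^{i+2}, where f′(x) = 3x². Iterate:
  r_0 = 4 (mod 23)
  r_1 = 303 (mod 529)
  r_2 = 2948 (mod 12167)
  r_3 = 51616 (mod 279841)
Final: r = 51616 with f(r) ≡ 0 mod 23^4.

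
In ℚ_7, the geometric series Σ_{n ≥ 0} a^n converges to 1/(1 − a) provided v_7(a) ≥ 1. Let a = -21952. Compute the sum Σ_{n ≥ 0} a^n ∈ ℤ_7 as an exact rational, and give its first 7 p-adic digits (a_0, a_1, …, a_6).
Σ a^n = 1/(1 − a) = 1/21953;  first 7 digits = (1, 0, 0, 6, 4, 5, 0)

v_7(a) = 3 ≥ 1, so the series converges in ℤ_7 to 1/(1 − a) = 1/(1 − (-21952)) = 1/21953. Expand this rational in ℤ_7: compute digits iteratively via d_i = x_i mod 7, x_{i+1} = (x_i − d_i)/7. The first 7 digits are (1, 0, 0, 6, 4, 5, 0).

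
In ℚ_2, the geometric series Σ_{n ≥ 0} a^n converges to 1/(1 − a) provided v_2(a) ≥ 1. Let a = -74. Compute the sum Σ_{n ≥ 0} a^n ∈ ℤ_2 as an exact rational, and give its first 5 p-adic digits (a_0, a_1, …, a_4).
Σ a^n = 1/(1 − a) = 1/75;  first 5 digits = (1, 1, 0, 0, 0)

v_2(a) = 1 ≥ 1, so the series converges in ℤ_2 to 1/(1 − a) = 1/(1 − (-74)) = 1/75. Expand this rational in ℤ_2: compute digits iteratively via d_i = x_i mod 2, x_{i+1} = (x_i − d_i)/2. The first 5 digits are (1, 1, 0, 0, 0).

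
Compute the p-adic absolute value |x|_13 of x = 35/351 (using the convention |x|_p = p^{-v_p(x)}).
|35/351|_13 = 13

Step 1 — compute v_13(x) by factoring powers of 13 out of the numerator and denominator: v_13(35/351) = -1. Step 2 — apply |x|_p = p^{-v_p(x)} = 13^{1} = 13.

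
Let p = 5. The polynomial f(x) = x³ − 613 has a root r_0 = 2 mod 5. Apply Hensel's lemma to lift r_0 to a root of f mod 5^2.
r_1 = 17 (mod 25)

Hensel: r_{i+1} = r_i − f(r_i)/f′(r_i) mod 5^{i+2}, where f′(x) = 3x². Iterate:
  r_0 = 2 (mod 5)
  r_1 = 17 (mod 25)
Final: r = 17 with f(r) ≡ 0 mod 5^2.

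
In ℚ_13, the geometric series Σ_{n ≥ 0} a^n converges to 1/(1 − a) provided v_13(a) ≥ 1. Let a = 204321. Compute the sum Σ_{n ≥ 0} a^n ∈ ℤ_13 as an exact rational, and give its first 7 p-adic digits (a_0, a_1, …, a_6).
Σ a^n = 1/(1 − a) = -1/204320;  first 7 digits = (1, 0, 0, 2, 7, 0, 4)

v_13(a) = 3 ≥ 1, so the series converges in ℤ_13 to 1/(1 − a) = 1/(1 − 204321) = -1/204320. Expand this rational in ℤ_13: compute digits iteratively via d_i = x_i mod 13, x_{i+1} = (x_i − d_i)/13. The first 7 digits are (1, 0, 0, 2, 7, 0, 4).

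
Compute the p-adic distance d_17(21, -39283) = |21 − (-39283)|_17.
d_17(21, -39283) = 1/4913

Step 1 — x − y = 21 − (-39283) = 39304. Step 2 — v_17(39304) = 3 (factor: 39304 = (17^3 · 8); the sign does not affect v_p). Step 3 — |x − y|_17 = 17^{-3} = 1/4913.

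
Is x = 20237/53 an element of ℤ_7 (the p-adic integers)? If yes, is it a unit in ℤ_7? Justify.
x ∈ ℤ_7 but not a unit; v_7(x) = 3 > 0

ℤ_7 = {x ∈ ℚ_7 : v_7(x) ≥ 0} and ℤ_7^× = {x ∈ ℤ_7 : v_7(x) = 0}. Here v_7(20237/53) = v_7(num) − v_7(den) = 3; compare against these criteria.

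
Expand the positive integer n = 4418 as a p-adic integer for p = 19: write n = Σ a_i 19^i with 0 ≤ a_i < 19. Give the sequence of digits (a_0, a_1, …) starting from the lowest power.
(a_0, a_1, …) = (10, 4, 12)

Repeated division by 19 gives the digits low-to-high: 4418 = 10 + 4·19^1 + 12·19^2. Digit sequence: (10, 4, 12).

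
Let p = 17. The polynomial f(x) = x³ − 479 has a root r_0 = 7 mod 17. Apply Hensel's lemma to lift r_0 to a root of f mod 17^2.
r_1 = 177 (mod 289)

Hensel: r_{i+1} = r_i − f(r_i)/f′(r_i) mod 17^{i+2}, where f′(x) = 3x². Iterate:
  r_0 = 7 (mod 17)
  r_1 = 177 (mod 289)
Final: r = 177 with f(r) ≡ 0 mod 17^2.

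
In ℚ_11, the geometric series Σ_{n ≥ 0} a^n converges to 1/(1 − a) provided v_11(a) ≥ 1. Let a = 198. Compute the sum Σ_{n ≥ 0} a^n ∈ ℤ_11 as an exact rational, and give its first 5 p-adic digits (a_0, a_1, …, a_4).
Σ a^n = 1/(1 − a) = -1/197;  first 5 digits = (1, 7, 6, 9, 7)

v_11(a) = 1 ≥ 1, so the series converges in ℤ_11 to 1/(1 − a) = 1/(1 − 198) = -1/197. Expand this rational in ℤ_11: compute digits iteratively via d_i = x_i mod 11, x_{i+1} = (x_i − d_i)/11. The first 5 digits are (1, 7, 6, 9, 7).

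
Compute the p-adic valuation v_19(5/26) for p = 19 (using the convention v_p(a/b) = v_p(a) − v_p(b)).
v_19(5/26) = 0

Factor powers of 19 from the numerator and denominator of the reduced fraction: 5 = 19^0 · 5 and 26 = 19^0 · 26. Apply v_p(a/b) = v_p(a) − v_p(b): v_19(5/26) = 0 − 0 = 0.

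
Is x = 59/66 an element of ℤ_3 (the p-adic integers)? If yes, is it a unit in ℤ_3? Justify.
x ∉ ℤ_3 (v_3(x) = -1 < 0)

ℤ_3 = {x ∈ ℚ_3 : v_3(x) ≥ 0} and ℤ_3^× = {x ∈ ℤ_3 : v_3(x) = 0}. Here v_3(59/66) = v_3(num) − v_3(den) = -1; compare against these criteria.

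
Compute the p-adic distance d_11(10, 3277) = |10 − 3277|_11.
d_11(10, 3277) = 1/121

Step 1 — x − y = 10 − 3277 = -3267. Step 2 — v_11(-3267) = 2 (factor: -3267 = −(11^2 · 27); the sign does not affect v_p). Step 3 — |x − y|_11 = 11^{-2} = 1/121.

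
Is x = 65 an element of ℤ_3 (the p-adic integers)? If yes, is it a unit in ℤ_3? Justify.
x ∈ ℤ_3^× (unit); v_3(x) = 0

ℤ_3 = {x ∈ ℚ_3 : v_3(x) ≥ 0} and ℤ_3^× = {x ∈ ℤ_3 : v_3(x) = 0}. Here v_3(65) = v_3(num) − v_3(den) = 0; compare against these criteria.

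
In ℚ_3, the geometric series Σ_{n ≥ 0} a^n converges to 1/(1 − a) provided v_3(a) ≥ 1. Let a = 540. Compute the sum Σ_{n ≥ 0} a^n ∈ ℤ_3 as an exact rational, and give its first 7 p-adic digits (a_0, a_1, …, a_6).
Σ a^n = 1/(1 − a) = -1/539;  first 7 digits = (1, 0, 0, 2, 0, 2, 1)

v_3(a) = 3 ≥ 1, so the series converges in ℤ_3 to 1/(1 − a) = 1/(1 − 540) = -1/539. Expand this rational in ℤ_3: compute digits iteratively via d_i = x_i mod 3, x_{i+1} = (x_i − d_i)/3. The first 7 digits are (1, 0, 0, 2, 0, 2, 1).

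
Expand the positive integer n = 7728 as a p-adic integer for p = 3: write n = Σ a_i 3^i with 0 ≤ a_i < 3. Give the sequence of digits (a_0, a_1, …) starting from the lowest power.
(a_0, a_1, …) = (0, 2, 0, 1, 2, 1, 1, 0, 1)

Repeated division by 3 gives the digits low-to-high: 7728 = 2·3^1 + 1·3^3 + 2·3^4 + 1·3^5 + 1·3^6 + 1·3^8. Digit sequence: (0, 2, 0, 1, 2, 1, 1, 0, 1).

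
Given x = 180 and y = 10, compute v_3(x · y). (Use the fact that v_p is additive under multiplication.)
v_3(1800) = 2

v_p(x) = 2 (factor: 180 = 3^2 · 20); v_p(y) = 0 (factor: 10 = 3^0 · 10). Additivity: v_p(xy) = v_p(x) + v_p(y) = 2 + 0 = 2. (Direct check: xy = 1800 = 3^2 · (200).)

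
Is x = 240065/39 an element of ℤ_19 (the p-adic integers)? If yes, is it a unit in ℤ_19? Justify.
x ∈ ℤ_19 but not a unit; v_19(x) = 3 > 0

ℤ_19 = {x ∈ ℚ_19 : v_19(x) ≥ 0} and ℤ_19^× = {x ∈ ℤ_19 : v_19(x) = 0}. Here v_19(240065/39) = v_19(num) − v_19(den) = 3; compare against these criteria.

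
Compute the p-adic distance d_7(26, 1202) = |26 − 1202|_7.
d_7(26, 1202) = 1/49

Step 1 — x − y = 26 − 1202 = -1176. Step 2 — v_7(-1176) = 2 (factor: -1176 = −(7^2 · 24); the sign does not affect v_p). Step 3 — |x − y|_7 = 7^{-2} = 1/49.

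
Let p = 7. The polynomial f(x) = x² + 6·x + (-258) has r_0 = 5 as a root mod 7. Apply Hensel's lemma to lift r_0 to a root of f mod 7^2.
r_1 = 33 (mod 49)

Hensel: r_{i+1} = r_i − f(r_i)·(f′(r_i))^{-1} mod 7^{i+2}, f′(x) = 2x + 6. Iterate:
  r_0 = 5 (mod 7)
  r_1 = 33 (mod 49)
Final: r = 33 satisfies f(r) ≡ 0 mod 7^2.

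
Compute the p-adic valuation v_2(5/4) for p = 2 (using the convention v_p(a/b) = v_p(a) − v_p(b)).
v_2(5/4) = -2

Factor powers of 2 from the numerator and denominator of the reduced fraction: 5 = 2^0 · 5 and 4 = 2^2 · 1. Apply v_p(a/b) = v_p(a) − v_p(b): v_2(5/4) = 0 − 2 = -2.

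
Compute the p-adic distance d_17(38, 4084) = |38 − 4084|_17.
d_17(38, 4084) = 1/289

Step 1 — x − y = 38 − 4084 = -4046. Step 2 — v_17(-4046) = 2 (factor: -4046 = −(17^2 · 14); the sign does not affect v_p). Step 3 — |x − y|_17 = 17^{-2} = 1/289.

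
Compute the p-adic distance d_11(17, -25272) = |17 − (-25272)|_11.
d_11(17, -25272) = 1/1331

Step 1 — x − y = 17 − (-25272) = 25289. Step 2 — v_11(25289) = 3 (factor: 25289 = (11^3 · 19); the sign does not affect v_p). Step 3 — |x − y|_11 = 11^{-3} = 1/1331.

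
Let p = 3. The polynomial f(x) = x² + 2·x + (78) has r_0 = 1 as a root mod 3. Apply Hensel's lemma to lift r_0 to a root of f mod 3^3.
r_2 = 1 (mod 27)

Hensel: r_{i+1} = r_i − f(r_i)·(f′(r_i))^{-1} mod 3^{i+2}, f′(x) = 2x + 2. Iterate:
  r_0 = 1 (mod 3)
  r_1 = 1 (mod 9)
  r_2 = 1 (mod 27)
Final: r = 1 satisfies f(r) ≡ 0 mod 3^3.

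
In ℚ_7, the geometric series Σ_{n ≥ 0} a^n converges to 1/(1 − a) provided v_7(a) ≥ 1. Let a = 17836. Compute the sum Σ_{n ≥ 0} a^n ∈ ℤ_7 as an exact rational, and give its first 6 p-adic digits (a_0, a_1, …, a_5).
Σ a^n = 1/(1 − a) = -1/17835;  first 6 digits = (1, 0, 0, 3, 0, 1)

v_7(a) = 3 ≥ 1, so the series converges in ℤ_7 to 1/(1 − a) = 1/(1 − 17836) = -1/17835. Expand this rational in ℤ_7: compute digits iteratively via d_i = x_i mod 7, x_{i+1} = (x_i − d_i)/7. The first 6 digits are (1, 0, 0, 3, 0, 1).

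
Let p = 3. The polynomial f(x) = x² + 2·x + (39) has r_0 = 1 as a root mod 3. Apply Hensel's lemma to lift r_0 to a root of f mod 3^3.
r_2 = 22 (mod 27)

Hensel: r_{i+1} = r_i − f(r_i)·(f′(r_i))^{-1} mod 3^{i+2}, f′(x) = 2x + 2. Iterate:
  r_0 = 1 (mod 3)
  r_1 = 4 (mod 9)
  r_2 = 22 (mod 27)
Final: r = 22 satisfies f(r) ≡ 0 mod 3^3.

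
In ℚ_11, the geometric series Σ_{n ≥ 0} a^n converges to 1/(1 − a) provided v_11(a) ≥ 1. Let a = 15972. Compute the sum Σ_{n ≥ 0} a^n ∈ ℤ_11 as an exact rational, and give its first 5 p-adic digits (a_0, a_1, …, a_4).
Σ a^n = 1/(1 − a) = -1/15971;  first 5 digits = (1, 0, 0, 1, 1)

v_11(a) = 3 ≥ 1, so the series converges in ℤ_11 to 1/(1 − a) = 1/(1 − 15972) = -1/15971. Expand this rational in ℤ_11: compute digits iteratively via d_i = x_i mod 11, x_{i+1} = (x_i − d_i)/11. The first 5 digits are (1, 0, 0, 1, 1).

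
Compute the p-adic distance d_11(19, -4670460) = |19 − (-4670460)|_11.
d_11(19, -4670460) = 1/161051

Step 1 — x − y = 19 − (-4670460) = 4670479. Step 2 — v_11(4670479) = 5 (factor: 4670479 = (11^5 · 29); the sign does not affect v_p). Step 3 — |x − y|_11 = 11^{-5} = 1/161051.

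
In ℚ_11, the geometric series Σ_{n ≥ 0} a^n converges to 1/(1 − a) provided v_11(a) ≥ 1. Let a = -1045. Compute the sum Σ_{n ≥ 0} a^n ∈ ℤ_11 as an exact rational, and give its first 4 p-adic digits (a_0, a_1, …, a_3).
Σ a^n = 1/(1 − a) = 1/1046;  first 4 digits = (1, 4, 7, 3)

v_11(a) = 1 ≥ 1, so the series converges in ℤ_11 to 1/(1 − a) = 1/(1 − (-1045)) = 1/1046. Expand this rational in ℤ_11: compute digits iteratively via d_i = x_i mod 11, x_{i+1} = (x_i − d_i)/11. The first 4 digits are (1, 4, 7, 3).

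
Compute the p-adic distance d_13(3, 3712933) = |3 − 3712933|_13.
d_13(3, 3712933) = 1/371293

Step 1 — x − y = 3 − 3712933 = -3712930. Step 2 — v_13(-3712930) = 5 (factor: -3712930 = −(13^5 · 10); the sign does not affect v_p). Step 3 — |x − y|_13 = 13^{-5} = 1/371293.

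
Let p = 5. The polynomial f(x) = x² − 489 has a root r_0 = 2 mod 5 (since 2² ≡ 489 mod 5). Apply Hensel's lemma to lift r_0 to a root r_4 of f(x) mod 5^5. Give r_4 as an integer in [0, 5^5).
r_4 = 317 (mod 3125)

Hensel's recurrence: r_{i+1} = r_i − f(r_i)·(f′(r_i))^{-1} mod 5^{i+2}, with f′(x) = 2x. Iterate:
  r_0 = 2 (mod 5)
  r_1 = 17 (mod 25)
  r_2 = 67 (mod 125)
  r_3 = 317 (mod 625)
  r_4 = 317 (mod 3125)
Final: r_4 = 317, and one checks f(r_4) ≡ 0 mod 5^5.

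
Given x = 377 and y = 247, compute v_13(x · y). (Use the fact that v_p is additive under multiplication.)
v_13(93119) = 2

v_p(x) = 1 (factor: 377 = 13^1 · 29); v_p(y) = 1 (factor: 247 = 13^1 · 19). Additivity: v_p(xy) = v_p(x) + v_p(y) = 1 + 1 = 2. (Direct check: xy = 93119 = 13^2 · (551).)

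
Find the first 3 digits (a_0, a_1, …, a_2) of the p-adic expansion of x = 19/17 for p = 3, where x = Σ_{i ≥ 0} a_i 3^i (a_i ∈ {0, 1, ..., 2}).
(a_0, …, a_2) = (2, 2, 1)

v_3(19/17) = 0 (numerator and denominator both coprime to 3), so x ∈ ℤ_3^×. Compute digits iteratively via a_i = x_i mod 3, x_{i+1} = (x_i − a_i)/3, with x_0 = x:
  x_0 = 19/17;  a_0 = 2;  x_1 = (x_0 − 2)/3 = -5/17
  x_1 = -5/17;  a_1 = 2;  x_2 = (x_1 − 2)/3 = -13/17
  x_2 = -13/17;  a_2 = 1;  x_3 = (x_2 − 1)/3 = -10/17
Digits: (2, 2, 1).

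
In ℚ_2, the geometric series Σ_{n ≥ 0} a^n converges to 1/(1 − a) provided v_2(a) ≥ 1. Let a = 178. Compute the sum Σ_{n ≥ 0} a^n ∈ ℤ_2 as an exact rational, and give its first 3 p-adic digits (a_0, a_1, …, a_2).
Σ a^n = 1/(1 − a) = -1/177;  first 3 digits = (1, 1, 1)

v_2(a) = 1 ≥ 1, so the series converges in ℤ_2 to 1/(1 − a) = 1/(1 − 178) = -1/177. Expand this rational in ℤ_2: compute digits iteratively via d_i = x_i mod 2, x_{i+1} = (x_i − d_i)/2. The first 3 digits are (1, 1, 1).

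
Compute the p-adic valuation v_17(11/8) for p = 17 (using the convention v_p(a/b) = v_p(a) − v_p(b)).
v_17(11/8) = 0

Factor powers of 17 from the numerator and denominator of the reduced fraction: 11 = 17^0 · 11 and 8 = 17^0 · 8. Apply v_p(a/b) = v_p(a) − v_p(b): v_17(11/8) = 0 − 0 = 0.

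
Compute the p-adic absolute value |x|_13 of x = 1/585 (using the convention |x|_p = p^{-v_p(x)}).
|1/585|_13 = 13

Step 1 — compute v_13(x) by factoring powers of 13 out of the numerator and denominator: v_13(1/585) = -1. Step 2 — apply |x|_p = p^{-v_p(x)} = 13^{1} = 13.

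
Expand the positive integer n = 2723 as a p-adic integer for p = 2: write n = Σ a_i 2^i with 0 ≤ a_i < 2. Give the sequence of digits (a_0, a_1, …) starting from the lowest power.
(a_0, a_1, …) = (1, 1, 0, 0, 0, 1, 0, 1, 0, 1, 0, 1)

Repeated division by 2 gives the digits low-to-high: 2723 = 1 + 1·2^1 + 1·2^5 + 1·2^7 + 1·2^9 + 1·2^11. Digit sequence: (1, 1, 0, 0, 0, 1, 0, 1, 0, 1, 0, 1).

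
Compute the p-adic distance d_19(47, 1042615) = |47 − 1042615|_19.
d_19(47, 1042615) = 1/130321

Step 1 — x − y = 47 − 1042615 = -1042568. Step 2 — v_19(-1042568) = 4 (factor: -1042568 = −(19^4 · 8); the sign does not affect v_p). Step 3 — |x − y|_19 = 19^{-4} = 1/130321.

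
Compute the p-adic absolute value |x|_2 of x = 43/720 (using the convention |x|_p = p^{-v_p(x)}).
|43/720|_2 = 16

Step 1 — compute v_2(x) by factoring powers of 2 out of the numerator and denominator: v_2(43/720) = -4. Step 2 — apply |x|_p = p^{-v_p(x)} = 2^{4} = 16.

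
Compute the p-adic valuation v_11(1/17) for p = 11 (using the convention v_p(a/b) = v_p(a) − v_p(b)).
v_11(1/17) = 0

Factor powers of 11 from the numerator and denominator of the reduced fraction: 1 = 11^0 · 1 and 17 = 11^0 · 17. Apply v_p(a/b) = v_p(a) − v_p(b): v_11(1/17) = 0 − 0 = 0.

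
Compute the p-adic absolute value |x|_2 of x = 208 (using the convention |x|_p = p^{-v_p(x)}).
|208|_2 = 1/16

Step 1 — compute v_2(x) by factoring powers of 2 out of the numerator and denominator: v_2(208) = 4. Step 2 — apply |x|_p = p^{-v_p(x)} = 2^{-4} = 1/16.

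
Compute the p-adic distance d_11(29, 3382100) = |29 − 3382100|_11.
d_11(29, 3382100) = 1/161051

Step 1 — x − y = 29 − 3382100 = -3382071. Step 2 — v_11(-3382071) = 5 (factor: -3382071 = −(11^5 · 21); the sign does not affect v_p). Step 3 — |x − y|_11 = 11^{-5} = 1/161051.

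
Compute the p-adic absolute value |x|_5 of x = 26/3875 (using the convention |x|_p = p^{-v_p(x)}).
|26/3875|_5 = 125

Step 1 — compute v_5(x) by factoring powers of 5 out of the numerator and denominator: v_5(26/3875) = -3. Step 2 — apply |x|_p = p^{-v_p(x)} = 5^{3} = 125.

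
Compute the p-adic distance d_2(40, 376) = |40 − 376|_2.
d_2(40, 376) = 1/16

Step 1 — x − y = 40 − 376 = -336. Step 2 — v_2(-336) = 4 (factor: -336 = −(2^4 · 21); the sign does not affect v_p). Step 3 — |x − y|_2 = 2^{-4} = 1/16.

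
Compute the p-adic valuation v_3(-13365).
v_3(-13365) = 5

v_3(n) is the largest exponent k such that 3^k divides n. Factor out: -13365 = -3^5 · 55. (Sign doesn't affect v_p.) So v_3(-13365) = 5.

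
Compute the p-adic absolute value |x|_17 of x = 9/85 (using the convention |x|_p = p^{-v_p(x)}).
|9/85|_17 = 17

Step 1 — compute v_17(x) by factoring powers of 17 out of the numerator and denominator: v_17(9/85) = -1. Step 2 — apply |x|_p = p^{-v_p(x)} = 17^{1} = 17.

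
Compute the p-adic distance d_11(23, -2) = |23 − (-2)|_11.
d_11(23, -2) = 1

Step 1 — x − y = 23 − (-2) = 25. Step 2 — v_11(25) = 0 (factor: 25 = (11^0 · 25); the sign does not affect v_p). Step 3 — |x − y|_11 = 11^{0} = 1.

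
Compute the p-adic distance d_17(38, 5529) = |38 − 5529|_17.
d_17(38, 5529) = 1/289

Step 1 — x − y = 38 − 5529 = -5491. Step 2 — v_17(-5491) = 2 (factor: -5491 = −(17^2 · 19); the sign does not affect v_p). Step 3 — |x − y|_17 = 17^{-2} = 1/289.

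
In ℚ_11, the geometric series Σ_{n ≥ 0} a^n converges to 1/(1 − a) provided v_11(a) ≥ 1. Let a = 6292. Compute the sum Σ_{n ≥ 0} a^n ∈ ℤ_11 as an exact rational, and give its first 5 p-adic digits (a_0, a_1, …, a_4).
Σ a^n = 1/(1 − a) = -1/6291;  first 5 digits = (1, 0, 8, 4, 9)

v_11(a) = 2 ≥ 1, so the series converges in ℤ_11 to 1/(1 − a) = 1/(1 − 6292) = -1/6291. Expand this rational in ℤ_11: compute digits iteratively via d_i = x_i mod 11, x_{i+1} = (x_i − d_i)/11. The first 5 digits are (1, 0, 8, 4, 9).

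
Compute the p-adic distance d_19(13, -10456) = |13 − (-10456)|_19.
d_19(13, -10456) = 1/361

Step 1 — x − y = 13 − (-10456) = 10469. Step 2 — v_19(10469) = 2 (factor: 10469 = (19^2 · 29); the sign does not affect v_p). Step 3 — |x − y|_19 = 19^{-2} = 1/361.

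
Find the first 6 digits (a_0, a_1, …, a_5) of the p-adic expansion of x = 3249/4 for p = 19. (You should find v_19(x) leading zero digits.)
(a_0, …, a_5) = (0, 0, 7, 14, 4, 14)

v_19(3249/4) = 2, so a_0 = ... = a_1 = 0. Factor out: x = 19^2 · u with u = 9/4 a unit in ℤ_19. Expand u iteratively via a_{v+i} = u_i mod 19, u_{i+1} = (u_i − a_{v+i})/19:
  u_0 = 9/4;  a_2 = 7;  u_1 = (u_0 − 7)/19 = -1/4
  u_1 = -1/4;  a_3 = 14;  u_2 = (u_1 − 14)/19 = -3/4
  u_2 = -3/4;  a_4 = 4;  u_3 = (u_2 − 4)/19 = -1/4
  u_3 = -1/4;  a_5 = 14;  u_4 = (u_3 − 14)/19 = -3/4
Digits: (0, 0, 7, 14, 4, 14).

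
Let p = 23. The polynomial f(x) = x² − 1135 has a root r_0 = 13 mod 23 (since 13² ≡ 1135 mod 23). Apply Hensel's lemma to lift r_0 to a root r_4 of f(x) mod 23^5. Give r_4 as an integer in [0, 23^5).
r_4 = 547321 (mod 6436343)

Hensel's recurrence: r_{i+1} = r_i − f(r_i)·(f′(r_i))^{-1} mod 23^{i+2}, with f′(x) = 2x. Iterate:
  r_0 = 13 (mod 23)
  r_1 = 335 (mod 529)
  r_2 = 11973 (mod 12167)
  r_3 = 267480 (mod 279841)
  r_4 = 547321 (mod 6436343)
Final: r_4 = 547321, and one checks f(r_4) ≡ 0 mod 23^5.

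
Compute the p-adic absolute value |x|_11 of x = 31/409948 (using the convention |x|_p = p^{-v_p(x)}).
|31/409948|_11 = 14641

Step 1 — compute v_11(x) by factoring powers of 11 out of the numerator and denominator: v_11(31/409948) = -4. Step 2 — apply |x|_p = p^{-v_p(x)} = 11^{4} = 14641.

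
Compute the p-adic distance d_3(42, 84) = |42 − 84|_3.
d_3(42, 84) = 1/3

Step 1 — x − y = 42 − 84 = -42. Step 2 — v_3(-42) = 1 (factor: -42 = −(3^1 · 14); the sign does not affect v_p). Step 3 — |x − y|_3 = 3^{-1} = 1/3.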